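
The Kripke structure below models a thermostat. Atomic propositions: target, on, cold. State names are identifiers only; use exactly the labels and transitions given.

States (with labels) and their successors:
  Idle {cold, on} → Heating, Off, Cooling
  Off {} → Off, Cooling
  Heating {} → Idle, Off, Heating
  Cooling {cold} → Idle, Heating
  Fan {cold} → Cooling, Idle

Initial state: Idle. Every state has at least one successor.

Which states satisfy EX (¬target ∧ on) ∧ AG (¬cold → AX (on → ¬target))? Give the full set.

States satisfying ¬target ∧ on: {Idle}.
States satisfying EX (¬target ∧ on): {Heating, Cooling, Fan}.
States satisfying ¬cold → AX (on → ¬target): {Idle, Off, Heating, Cooling, Fan}.
States satisfying AG (¬cold → AX (on → ¬target)): {Idle, Off, Heating, Cooling, Fan}.
States satisfying EX (¬target ∧ on) ∧ AG (¬cold → AX (on → ¬target)): {Heating, Cooling, Fan}.

{Heating, Cooling, Fan}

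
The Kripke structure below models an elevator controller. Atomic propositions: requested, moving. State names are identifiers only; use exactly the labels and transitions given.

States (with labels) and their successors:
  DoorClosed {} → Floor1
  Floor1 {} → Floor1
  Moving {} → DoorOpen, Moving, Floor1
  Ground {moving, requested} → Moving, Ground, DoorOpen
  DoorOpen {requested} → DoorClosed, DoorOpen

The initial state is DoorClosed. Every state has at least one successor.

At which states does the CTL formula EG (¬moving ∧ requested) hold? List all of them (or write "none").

{DoorOpen}

States satisfying ¬moving ∧ requested: {DoorOpen}.
States satisfying EG (¬moving ∧ requested): {DoorOpen}.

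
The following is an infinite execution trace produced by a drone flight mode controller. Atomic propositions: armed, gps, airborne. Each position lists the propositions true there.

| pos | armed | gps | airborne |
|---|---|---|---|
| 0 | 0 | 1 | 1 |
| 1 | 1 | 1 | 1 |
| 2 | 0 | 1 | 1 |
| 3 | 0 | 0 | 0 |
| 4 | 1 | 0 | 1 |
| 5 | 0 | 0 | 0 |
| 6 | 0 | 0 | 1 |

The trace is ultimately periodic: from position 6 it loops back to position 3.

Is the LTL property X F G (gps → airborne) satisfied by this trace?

The position after 0 is 1; F G (gps → airborne) is true there.

Holds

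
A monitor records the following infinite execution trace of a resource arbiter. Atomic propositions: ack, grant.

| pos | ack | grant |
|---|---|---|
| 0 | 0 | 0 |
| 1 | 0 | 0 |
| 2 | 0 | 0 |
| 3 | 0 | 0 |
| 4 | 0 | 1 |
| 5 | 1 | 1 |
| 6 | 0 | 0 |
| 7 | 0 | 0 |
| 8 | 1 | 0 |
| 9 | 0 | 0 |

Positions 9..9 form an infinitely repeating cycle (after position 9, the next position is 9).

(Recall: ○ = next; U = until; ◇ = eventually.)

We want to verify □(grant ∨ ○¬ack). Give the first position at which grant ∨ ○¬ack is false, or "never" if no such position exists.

Check grant ∨ ○¬ack at each position in order: 0 ✓, 1 ✓, 2 ✓, 3 ✓, 4 ✓, 5 ✓, 6 ✓.
At position 7 the labels are {} and the next position 8 has {ack}, so grant ∨ ○¬ack is false there. This is the first violation.

7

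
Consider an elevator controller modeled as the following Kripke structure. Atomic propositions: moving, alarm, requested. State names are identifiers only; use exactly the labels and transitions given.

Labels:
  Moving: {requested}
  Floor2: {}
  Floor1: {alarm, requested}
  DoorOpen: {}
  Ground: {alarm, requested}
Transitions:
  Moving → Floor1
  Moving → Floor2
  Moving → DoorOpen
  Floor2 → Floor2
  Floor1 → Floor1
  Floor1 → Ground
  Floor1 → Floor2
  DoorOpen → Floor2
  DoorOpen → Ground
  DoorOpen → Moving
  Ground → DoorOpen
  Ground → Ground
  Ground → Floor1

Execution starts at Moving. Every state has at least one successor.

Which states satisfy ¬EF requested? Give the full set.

States satisfying requested: {Moving, Floor1, Ground}.
States satisfying EF requested: {Moving, Floor1, DoorOpen, Ground}.
States satisfying ¬EF requested: {Floor2}.

{Floor2}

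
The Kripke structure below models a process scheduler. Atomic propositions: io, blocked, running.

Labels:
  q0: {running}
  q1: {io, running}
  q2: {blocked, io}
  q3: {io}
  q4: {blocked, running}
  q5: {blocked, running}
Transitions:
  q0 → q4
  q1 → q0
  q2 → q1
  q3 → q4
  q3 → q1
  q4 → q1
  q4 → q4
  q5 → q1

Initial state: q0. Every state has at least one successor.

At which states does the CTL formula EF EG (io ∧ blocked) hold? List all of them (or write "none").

none

States satisfying EG (io ∧ blocked): ∅.
States satisfying EF EG (io ∧ blocked): ∅.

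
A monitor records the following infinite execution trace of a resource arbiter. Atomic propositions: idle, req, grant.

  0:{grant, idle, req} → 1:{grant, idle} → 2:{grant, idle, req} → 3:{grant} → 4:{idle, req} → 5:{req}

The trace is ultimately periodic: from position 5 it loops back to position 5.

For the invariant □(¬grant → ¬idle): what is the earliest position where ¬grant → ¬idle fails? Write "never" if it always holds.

Check ¬grant → ¬idle at each position in order: 0 ✓, 1 ✓, 2 ✓, 3 ✓.
At position 4 the labels are {idle, req}, so ¬grant → ¬idle is false there. This is the first violation.

4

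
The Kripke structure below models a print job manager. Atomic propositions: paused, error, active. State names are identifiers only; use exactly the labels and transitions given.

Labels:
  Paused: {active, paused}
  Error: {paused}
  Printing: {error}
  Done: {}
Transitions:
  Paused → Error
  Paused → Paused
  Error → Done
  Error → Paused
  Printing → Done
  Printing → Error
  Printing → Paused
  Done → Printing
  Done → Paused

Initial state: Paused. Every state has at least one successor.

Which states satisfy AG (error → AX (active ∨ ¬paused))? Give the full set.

none

States satisfying error → AX (active ∨ ¬paused): {Paused, Error, Done}.
States satisfying AG (error → AX (active ∨ ¬paused)): ∅.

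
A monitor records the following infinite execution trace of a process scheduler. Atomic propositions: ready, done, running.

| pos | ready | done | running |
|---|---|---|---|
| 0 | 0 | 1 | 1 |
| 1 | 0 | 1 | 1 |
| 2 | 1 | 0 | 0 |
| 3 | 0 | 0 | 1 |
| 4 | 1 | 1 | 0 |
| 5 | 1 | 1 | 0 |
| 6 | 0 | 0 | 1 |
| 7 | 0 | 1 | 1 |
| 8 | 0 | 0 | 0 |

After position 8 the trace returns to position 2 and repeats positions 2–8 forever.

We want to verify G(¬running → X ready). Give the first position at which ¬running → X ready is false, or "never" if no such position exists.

2

Check ¬running → X ready at each position in order: 0 ✓, 1 ✓.
At position 2 the labels are {ready} and the next position 3 has {running}, so ¬running → X ready is false there. This is the first violation.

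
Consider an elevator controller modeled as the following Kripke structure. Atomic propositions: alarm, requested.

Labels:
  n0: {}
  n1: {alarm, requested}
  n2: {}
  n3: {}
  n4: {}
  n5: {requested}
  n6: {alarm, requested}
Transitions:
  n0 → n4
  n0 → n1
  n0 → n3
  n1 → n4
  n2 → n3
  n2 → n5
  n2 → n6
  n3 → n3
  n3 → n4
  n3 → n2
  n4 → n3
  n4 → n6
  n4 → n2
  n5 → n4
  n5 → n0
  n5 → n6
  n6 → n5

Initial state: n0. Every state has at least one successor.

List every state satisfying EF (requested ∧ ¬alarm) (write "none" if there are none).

States satisfying requested ∧ ¬alarm: {n5}.
States satisfying EF (requested ∧ ¬alarm): {n0, n1, n2, n3, n4, n5, n6}.

{n0, n1, n2, n3, n4, n5, n6}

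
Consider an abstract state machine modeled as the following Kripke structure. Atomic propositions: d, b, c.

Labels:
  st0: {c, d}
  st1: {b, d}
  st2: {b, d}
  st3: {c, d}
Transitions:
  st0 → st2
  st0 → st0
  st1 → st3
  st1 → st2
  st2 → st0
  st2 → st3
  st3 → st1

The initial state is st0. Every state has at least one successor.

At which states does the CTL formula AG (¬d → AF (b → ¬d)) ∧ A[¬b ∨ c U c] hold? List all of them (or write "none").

States satisfying ¬d → AF (b → ¬d): {st0, st1, st2, st3}.
States satisfying AG (¬d → AF (b → ¬d)): {st0, st1, st2, st3}.
States satisfying ¬b ∨ c: {st0, st3}.
States satisfying c: {st0, st3}.
States satisfying A[¬b ∨ c U c]: {st0, st3}.
States satisfying AG (¬d → AF (b → ¬d)) ∧ A[¬b ∨ c U c]: {st0, st3}.

{st0, st3}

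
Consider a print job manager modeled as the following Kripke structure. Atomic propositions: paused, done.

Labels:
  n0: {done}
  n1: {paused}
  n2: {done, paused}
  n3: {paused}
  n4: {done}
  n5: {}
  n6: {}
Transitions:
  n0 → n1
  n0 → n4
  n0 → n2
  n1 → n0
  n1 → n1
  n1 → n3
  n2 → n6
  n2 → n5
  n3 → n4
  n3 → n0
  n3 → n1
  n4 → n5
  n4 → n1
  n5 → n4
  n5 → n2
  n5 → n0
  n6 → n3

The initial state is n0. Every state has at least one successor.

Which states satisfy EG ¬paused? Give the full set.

States satisfying ¬paused: {n0, n4, n5, n6}.
States satisfying EG ¬paused: {n0, n4, n5}.

{n0, n4, n5}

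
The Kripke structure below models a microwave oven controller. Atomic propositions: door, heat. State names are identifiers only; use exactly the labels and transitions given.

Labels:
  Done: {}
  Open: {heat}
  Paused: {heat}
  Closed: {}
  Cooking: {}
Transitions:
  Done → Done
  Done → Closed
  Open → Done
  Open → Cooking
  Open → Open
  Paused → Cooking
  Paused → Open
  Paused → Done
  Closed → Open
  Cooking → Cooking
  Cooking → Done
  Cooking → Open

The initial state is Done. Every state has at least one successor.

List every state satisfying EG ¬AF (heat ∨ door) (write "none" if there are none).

{Done, Cooking}

States satisfying ¬AF (heat ∨ door): {Done, Cooking}.
States satisfying EG ¬AF (heat ∨ door): {Done, Cooking}.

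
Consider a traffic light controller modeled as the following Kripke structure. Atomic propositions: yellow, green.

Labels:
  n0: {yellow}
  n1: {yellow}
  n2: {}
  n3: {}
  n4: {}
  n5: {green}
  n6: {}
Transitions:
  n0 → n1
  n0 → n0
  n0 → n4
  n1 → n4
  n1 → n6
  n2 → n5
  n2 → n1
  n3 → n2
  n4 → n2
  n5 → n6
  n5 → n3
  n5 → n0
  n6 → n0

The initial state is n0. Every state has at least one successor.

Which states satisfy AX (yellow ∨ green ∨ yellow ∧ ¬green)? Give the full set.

{n2, n6}

States satisfying yellow ∨ green ∨ yellow ∧ ¬green: {n0, n1, n5}.
States satisfying AX (yellow ∨ green ∨ yellow ∧ ¬green): {n2, n6}.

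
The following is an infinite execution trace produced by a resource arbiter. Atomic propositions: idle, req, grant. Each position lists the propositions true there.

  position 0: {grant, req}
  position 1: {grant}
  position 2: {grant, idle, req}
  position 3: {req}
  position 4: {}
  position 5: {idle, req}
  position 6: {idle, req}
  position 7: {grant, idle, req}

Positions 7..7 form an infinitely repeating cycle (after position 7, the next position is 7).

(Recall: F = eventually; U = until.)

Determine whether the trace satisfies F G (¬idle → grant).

Yes

G (¬idle → grant) holds at position 5, which is reachable from 0, so F G (¬idle → grant) holds.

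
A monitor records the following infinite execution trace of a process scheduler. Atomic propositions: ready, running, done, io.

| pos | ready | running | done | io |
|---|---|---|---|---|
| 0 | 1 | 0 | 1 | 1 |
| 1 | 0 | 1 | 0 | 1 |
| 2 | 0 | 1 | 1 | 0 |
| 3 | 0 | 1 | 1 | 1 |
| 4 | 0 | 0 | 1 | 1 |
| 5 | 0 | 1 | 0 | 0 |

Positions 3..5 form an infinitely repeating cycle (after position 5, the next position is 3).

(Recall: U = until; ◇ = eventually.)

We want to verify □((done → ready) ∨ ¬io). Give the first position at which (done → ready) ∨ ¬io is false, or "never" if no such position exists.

Check (done → ready) ∨ ¬io at each position in order: 0 ✓, 1 ✓, 2 ✓.
At position 3 the labels are {done, io, running}, so (done → ready) ∨ ¬io is false there. This is the first violation.

3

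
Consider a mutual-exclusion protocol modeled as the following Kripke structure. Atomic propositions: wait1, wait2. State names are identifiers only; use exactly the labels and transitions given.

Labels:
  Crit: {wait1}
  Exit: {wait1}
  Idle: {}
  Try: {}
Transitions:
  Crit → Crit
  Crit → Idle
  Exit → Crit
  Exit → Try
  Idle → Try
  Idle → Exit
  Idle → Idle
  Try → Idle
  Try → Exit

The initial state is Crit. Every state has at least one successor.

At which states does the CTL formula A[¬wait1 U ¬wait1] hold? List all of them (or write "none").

{Idle, Try}

States satisfying ¬wait1: {Idle, Try}.
States satisfying A[¬wait1 U ¬wait1]: {Idle, Try}.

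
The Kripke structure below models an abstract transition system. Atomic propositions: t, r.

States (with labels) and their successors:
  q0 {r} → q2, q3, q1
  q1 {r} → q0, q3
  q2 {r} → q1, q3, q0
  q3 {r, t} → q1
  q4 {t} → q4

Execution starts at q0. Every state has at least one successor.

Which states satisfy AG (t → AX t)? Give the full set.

States satisfying t → AX t: {q0, q1, q2, q4}.
States satisfying AG (t → AX t): {q4}.

{q4}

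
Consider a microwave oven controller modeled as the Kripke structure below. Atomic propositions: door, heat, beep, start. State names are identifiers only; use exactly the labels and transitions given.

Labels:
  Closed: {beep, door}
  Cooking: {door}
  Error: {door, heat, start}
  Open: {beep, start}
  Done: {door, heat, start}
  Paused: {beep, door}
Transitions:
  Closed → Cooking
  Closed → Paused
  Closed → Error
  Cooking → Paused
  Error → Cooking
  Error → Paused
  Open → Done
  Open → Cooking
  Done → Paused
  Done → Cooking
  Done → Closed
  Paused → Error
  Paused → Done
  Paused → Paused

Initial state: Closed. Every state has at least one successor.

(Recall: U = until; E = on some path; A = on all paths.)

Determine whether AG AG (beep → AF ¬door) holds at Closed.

No

States satisfying AG (beep → AF ¬door): ∅.
States satisfying AG AG (beep → AF ¬door): ∅.
Closed is reachable from Closed and violates AG (beep → AF ¬door), so AG fails at Closed.
Closed ∉ Sat(AG AG (beep → AF ¬door)).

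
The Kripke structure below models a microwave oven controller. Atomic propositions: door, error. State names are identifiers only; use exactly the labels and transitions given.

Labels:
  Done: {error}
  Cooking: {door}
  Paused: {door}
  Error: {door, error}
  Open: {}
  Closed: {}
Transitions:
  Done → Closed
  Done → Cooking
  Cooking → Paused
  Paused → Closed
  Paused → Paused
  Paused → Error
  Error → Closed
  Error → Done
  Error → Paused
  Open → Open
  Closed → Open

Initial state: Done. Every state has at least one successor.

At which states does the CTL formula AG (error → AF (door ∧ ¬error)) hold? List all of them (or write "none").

{Open, Closed}

States satisfying error → AF (door ∧ ¬error): {Cooking, Paused, Open, Closed}.
States satisfying AG (error → AF (door ∧ ¬error)): {Open, Closed}.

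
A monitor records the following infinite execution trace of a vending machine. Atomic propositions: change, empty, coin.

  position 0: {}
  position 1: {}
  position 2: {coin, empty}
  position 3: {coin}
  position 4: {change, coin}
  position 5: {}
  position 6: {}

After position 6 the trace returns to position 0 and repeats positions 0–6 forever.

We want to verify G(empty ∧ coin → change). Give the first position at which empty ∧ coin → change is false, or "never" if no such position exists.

2

Check empty ∧ coin → change at each position in order: 0 ✓, 1 ✓.
At position 2 the labels are {coin, empty}, so empty ∧ coin → change is false there. This is the first violation.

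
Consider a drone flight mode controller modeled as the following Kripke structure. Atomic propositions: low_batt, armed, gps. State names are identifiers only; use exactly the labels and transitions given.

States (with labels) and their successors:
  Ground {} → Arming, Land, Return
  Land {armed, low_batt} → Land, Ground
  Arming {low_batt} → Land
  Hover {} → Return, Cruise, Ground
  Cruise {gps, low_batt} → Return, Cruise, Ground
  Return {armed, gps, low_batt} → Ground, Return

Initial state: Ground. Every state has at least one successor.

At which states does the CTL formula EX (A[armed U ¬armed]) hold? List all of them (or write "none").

{Ground, Land, Hover, Cruise, Return}

States satisfying A[armed U ¬armed]: {Ground, Arming, Hover, Cruise}.
States satisfying EX (A[armed U ¬armed]): {Ground, Land, Hover, Cruise, Return}.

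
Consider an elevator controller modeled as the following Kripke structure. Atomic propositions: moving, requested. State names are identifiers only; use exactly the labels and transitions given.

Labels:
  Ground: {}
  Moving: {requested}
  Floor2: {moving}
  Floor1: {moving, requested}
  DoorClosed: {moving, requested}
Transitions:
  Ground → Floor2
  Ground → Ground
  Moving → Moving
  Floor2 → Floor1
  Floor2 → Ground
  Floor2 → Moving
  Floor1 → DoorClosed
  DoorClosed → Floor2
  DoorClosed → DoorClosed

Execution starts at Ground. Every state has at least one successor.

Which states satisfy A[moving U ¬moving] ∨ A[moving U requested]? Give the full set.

States satisfying moving: {Floor2, Floor1, DoorClosed}.
States satisfying ¬moving: {Ground, Moving}.
States satisfying A[moving U ¬moving]: {Ground, Moving}.
States satisfying requested: {Moving, Floor1, DoorClosed}.
States satisfying A[moving U requested]: {Moving, Floor1, DoorClosed}.
States satisfying A[moving U ¬moving] ∨ A[moving U requested]: {Ground, Moving, Floor1, DoorClosed}.

{Ground, Moving, Floor1, DoorClosed}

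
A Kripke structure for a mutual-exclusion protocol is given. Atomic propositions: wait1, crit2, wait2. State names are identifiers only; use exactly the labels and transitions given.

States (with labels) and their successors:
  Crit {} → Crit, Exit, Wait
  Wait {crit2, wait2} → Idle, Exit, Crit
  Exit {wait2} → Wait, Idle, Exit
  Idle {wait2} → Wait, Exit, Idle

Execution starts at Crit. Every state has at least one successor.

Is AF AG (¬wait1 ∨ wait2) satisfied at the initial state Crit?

Satisfied

States satisfying AG (¬wait1 ∨ wait2): {Crit, Wait, Exit, Idle}.
States satisfying AF AG (¬wait1 ∨ wait2): {Crit, Wait, Exit, Idle}.
Crit ∈ Sat(AF AG (¬wait1 ∨ wait2)).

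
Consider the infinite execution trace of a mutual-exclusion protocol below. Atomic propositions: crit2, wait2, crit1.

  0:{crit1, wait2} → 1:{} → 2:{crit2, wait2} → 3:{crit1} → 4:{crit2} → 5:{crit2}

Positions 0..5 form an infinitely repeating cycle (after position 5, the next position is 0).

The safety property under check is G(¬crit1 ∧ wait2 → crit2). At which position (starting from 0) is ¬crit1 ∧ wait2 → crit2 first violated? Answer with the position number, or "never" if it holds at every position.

¬crit1 ∧ wait2 → crit2 holds at every position 0..5, and those are all the positions the trace ever visits, so the invariant G(¬crit1 ∧ wait2 → crit2) is never violated.

never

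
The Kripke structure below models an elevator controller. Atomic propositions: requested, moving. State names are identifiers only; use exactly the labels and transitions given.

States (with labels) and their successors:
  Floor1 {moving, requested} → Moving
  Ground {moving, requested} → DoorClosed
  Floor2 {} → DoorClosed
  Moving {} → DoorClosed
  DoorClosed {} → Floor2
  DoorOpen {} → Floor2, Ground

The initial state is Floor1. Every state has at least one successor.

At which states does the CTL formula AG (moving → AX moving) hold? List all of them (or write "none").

States satisfying moving → AX moving: {Floor2, Moving, DoorClosed, DoorOpen}.
States satisfying AG (moving → AX moving): {Floor2, Moving, DoorClosed}.

{Floor2, Moving, DoorClosed}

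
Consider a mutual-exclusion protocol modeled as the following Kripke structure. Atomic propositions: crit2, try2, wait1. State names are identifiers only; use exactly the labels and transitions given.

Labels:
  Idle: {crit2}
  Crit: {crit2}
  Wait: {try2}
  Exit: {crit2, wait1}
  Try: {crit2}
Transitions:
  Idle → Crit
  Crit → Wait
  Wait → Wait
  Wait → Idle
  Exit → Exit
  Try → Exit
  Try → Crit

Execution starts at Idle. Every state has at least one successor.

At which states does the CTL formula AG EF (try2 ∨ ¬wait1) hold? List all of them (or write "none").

States satisfying EF (try2 ∨ ¬wait1): {Idle, Crit, Wait, Try}.
States satisfying AG EF (try2 ∨ ¬wait1): {Idle, Crit, Wait}.

{Idle, Crit, Wait}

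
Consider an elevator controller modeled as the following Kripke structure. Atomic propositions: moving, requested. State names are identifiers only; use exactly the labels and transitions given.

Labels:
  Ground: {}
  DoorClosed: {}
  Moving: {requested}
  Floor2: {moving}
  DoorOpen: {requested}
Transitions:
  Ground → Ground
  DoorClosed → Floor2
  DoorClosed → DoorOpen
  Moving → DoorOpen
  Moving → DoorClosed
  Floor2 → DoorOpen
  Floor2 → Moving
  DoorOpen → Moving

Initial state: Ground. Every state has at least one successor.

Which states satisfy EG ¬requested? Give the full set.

{Ground}

States satisfying ¬requested: {Ground, DoorClosed, Floor2}.
States satisfying EG ¬requested: {Ground}.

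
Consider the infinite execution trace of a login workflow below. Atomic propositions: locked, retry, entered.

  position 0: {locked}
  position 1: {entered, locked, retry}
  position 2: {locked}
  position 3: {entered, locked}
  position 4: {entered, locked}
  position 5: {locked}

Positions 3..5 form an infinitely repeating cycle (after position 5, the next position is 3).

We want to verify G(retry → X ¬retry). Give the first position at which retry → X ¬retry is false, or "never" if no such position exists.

retry → X ¬retry holds at every position 0..5, and those are all the positions the trace ever visits, so the invariant G(retry → X ¬retry) is never violated.

never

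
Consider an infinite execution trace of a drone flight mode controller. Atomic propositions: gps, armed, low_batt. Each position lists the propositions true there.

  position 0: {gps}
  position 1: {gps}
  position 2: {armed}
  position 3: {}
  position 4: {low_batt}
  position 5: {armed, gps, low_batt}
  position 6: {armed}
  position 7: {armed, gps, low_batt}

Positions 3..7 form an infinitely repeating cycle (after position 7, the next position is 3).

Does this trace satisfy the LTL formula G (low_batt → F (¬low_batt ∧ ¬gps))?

Satisfied

low_batt → F (¬low_batt ∧ ¬gps) holds at every position 0..7, and those are all positions ever visited, so G (low_batt → F (¬low_batt ∧ ¬gps)) holds.
Positions where low_batt holds: 4, 5, 7.
Check F (¬low_batt ∧ ¬gps) at each: 4→ok, 5→ok, 7→ok.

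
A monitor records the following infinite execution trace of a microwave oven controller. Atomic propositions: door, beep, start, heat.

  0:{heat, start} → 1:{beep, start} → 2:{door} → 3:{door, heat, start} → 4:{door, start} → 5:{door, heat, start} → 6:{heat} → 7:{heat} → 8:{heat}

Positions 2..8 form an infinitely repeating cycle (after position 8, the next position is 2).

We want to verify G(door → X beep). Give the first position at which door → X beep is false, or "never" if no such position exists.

Check door → X beep at each position in order: 0 ✓, 1 ✓.
At position 2 the labels are {door} and the next position 3 has {door, heat, start}, so door → X beep is false there. This is the first violation.

2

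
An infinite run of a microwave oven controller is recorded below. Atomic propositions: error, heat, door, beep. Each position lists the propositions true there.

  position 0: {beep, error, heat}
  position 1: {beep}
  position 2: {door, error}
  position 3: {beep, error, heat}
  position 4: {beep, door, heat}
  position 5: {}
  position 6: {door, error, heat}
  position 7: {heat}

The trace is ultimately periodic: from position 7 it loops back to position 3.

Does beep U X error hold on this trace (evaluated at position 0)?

Walking from position 0: X error first holds at position 1, and beep holds at every earlier position along the way, so beep U X error holds.

Yes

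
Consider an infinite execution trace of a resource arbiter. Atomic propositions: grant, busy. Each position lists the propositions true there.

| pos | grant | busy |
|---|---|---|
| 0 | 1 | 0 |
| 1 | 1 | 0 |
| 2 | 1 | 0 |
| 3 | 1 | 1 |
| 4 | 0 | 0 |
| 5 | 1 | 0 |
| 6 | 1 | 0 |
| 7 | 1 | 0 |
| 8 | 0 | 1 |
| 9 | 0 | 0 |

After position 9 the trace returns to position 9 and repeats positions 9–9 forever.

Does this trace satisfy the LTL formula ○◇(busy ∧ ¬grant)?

Holds

The position after 0 is 1; ◇(busy ∧ ¬grant) is true there.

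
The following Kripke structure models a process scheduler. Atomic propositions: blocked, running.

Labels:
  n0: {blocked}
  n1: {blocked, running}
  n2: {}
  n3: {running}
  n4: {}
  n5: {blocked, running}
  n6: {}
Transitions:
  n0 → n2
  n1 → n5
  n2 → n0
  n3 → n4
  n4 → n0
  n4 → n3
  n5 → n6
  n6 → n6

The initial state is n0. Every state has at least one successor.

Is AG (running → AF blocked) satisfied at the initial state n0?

Holds

States satisfying running → AF blocked: {n0, n1, n2, n4, n5, n6}.
States satisfying AG (running → AF blocked): {n0, n1, n2, n5, n6}.
Every state reachable from n0 satisfies running → AF blocked.
n0 ∈ Sat(AG (running → AF blocked)).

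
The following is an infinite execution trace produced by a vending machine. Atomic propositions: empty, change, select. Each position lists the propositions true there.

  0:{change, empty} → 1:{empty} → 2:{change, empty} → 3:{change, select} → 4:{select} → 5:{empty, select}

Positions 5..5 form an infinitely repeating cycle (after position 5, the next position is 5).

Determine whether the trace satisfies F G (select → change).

G (select → change) is false at every position 0..5, so it never becomes true and F G (select → change) fails.

No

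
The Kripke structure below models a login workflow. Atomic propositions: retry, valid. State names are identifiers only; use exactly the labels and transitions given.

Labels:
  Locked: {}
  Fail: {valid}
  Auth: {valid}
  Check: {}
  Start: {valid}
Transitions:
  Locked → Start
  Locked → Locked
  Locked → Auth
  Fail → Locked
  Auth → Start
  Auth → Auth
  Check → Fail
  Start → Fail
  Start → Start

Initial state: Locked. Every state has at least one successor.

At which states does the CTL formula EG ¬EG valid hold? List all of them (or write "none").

{Locked, Fail, Check}

States satisfying ¬EG valid: {Locked, Fail, Check}.
States satisfying EG ¬EG valid: {Locked, Fail, Check}.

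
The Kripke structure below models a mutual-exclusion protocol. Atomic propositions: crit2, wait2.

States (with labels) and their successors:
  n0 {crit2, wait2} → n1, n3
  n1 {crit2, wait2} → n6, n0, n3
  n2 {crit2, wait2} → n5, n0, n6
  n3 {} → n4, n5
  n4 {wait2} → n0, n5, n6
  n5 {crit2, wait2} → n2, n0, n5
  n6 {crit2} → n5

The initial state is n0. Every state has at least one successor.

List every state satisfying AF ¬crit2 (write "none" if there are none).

States satisfying ¬crit2: {n3, n4}.
States satisfying AF ¬crit2: {n3, n4}.

{n3, n4}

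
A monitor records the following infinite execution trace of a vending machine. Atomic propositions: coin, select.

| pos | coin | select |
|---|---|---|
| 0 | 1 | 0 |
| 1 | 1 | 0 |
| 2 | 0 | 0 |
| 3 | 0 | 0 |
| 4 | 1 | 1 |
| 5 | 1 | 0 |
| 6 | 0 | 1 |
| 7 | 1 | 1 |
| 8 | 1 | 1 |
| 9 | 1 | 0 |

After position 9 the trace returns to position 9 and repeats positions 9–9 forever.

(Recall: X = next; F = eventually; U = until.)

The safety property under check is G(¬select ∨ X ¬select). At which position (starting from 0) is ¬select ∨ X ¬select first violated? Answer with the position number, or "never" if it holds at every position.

Check ¬select ∨ X ¬select at each position in order: 0 ✓, 1 ✓, 2 ✓, 3 ✓, 4 ✓, 5 ✓.
At position 6 the labels are {select} and the next position 7 has {coin, select}, so ¬select ∨ X ¬select is false there. This is the first violation.

6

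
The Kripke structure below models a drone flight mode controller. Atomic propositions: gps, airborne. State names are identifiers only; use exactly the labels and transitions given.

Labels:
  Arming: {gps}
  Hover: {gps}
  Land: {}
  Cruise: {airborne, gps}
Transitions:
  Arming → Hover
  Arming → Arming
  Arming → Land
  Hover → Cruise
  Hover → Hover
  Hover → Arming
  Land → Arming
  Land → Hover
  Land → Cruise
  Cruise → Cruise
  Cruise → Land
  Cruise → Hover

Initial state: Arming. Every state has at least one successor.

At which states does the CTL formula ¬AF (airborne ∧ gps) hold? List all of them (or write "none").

{Arming, Hover, Land}

States satisfying airborne ∧ gps: {Cruise}.
States satisfying AF (airborne ∧ gps): {Cruise}.
States satisfying ¬AF (airborne ∧ gps): {Arming, Hover, Land}.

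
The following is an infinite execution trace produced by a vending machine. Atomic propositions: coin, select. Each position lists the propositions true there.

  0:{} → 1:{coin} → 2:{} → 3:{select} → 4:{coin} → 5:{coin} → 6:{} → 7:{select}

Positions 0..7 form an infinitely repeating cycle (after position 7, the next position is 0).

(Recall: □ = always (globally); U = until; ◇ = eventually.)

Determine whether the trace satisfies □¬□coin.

¬□coin holds at every position 0..7, and those are all positions ever visited, so □¬□coin holds.

Yes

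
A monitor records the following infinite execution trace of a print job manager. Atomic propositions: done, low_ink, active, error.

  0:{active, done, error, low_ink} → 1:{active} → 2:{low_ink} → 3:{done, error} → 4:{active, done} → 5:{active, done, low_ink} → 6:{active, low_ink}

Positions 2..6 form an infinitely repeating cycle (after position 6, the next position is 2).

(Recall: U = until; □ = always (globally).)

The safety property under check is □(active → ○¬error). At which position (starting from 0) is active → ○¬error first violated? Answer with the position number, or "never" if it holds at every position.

active → ○¬error holds at every position 0..6, and those are all the positions the trace ever visits, so the invariant □(active → ○¬error) is never violated.

never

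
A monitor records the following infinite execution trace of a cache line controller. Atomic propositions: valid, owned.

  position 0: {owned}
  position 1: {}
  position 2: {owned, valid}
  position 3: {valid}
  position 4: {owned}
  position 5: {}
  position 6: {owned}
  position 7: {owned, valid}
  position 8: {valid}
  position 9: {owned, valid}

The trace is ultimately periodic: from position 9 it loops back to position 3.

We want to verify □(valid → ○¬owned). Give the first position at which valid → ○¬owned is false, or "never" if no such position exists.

Check valid → ○¬owned at each position in order: 0 ✓, 1 ✓, 2 ✓.
At position 3 the labels are {valid} and the next position 4 has {owned}, so valid → ○¬owned is false there. This is the first violation.

3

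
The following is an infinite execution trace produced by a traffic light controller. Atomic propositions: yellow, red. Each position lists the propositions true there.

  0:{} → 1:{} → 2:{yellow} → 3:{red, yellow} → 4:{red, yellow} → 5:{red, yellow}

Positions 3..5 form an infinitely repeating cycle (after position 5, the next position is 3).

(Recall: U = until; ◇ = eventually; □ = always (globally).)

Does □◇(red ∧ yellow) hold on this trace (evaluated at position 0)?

◇(red ∧ yellow) holds at every position 0..5, and those are all positions ever visited, so □◇(red ∧ yellow) holds.

Holds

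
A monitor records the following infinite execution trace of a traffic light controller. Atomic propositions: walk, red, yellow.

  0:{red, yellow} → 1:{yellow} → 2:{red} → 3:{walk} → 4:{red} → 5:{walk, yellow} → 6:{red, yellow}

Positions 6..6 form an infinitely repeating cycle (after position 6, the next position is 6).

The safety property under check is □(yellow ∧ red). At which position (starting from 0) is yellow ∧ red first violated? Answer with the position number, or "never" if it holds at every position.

Check yellow ∧ red at each position in order: 0 ✓.
At position 1 the labels are {yellow}, so yellow ∧ red is false there. This is the first violation.

1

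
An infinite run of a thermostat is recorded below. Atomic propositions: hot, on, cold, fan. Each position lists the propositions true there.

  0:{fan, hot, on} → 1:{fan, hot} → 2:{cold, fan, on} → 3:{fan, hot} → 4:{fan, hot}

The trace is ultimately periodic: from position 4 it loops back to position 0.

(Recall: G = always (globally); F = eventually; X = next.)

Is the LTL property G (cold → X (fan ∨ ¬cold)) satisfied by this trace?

cold → X (fan ∨ ¬cold) holds at every position 0..4, and those are all positions ever visited, so G (cold → X (fan ∨ ¬cold)) holds.
Positions where cold holds: 2.
Check X (fan ∨ ¬cold) at each: 2→ok.

Holds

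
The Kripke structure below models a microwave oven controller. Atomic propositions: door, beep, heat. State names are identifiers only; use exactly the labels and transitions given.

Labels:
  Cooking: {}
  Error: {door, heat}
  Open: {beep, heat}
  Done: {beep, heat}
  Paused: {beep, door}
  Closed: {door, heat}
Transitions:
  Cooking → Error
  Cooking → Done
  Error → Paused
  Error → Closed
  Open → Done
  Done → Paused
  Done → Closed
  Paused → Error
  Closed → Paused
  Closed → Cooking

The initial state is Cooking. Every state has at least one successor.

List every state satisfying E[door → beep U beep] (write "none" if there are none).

States satisfying door → beep: {Cooking, Open, Done, Paused}.
States satisfying beep: {Open, Done, Paused}.
States satisfying E[door → beep U beep]: {Cooking, Open, Done, Paused}.

{Cooking, Open, Done, Paused}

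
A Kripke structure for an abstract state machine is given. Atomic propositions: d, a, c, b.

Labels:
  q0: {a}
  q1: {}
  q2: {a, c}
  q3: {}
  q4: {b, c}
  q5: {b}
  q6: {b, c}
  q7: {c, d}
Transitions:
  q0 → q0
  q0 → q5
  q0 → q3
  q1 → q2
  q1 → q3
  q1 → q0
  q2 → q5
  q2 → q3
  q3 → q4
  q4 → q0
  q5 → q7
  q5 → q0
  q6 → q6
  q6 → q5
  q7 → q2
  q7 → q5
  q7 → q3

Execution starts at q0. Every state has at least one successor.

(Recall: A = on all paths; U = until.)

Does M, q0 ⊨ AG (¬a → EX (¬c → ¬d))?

States satisfying ¬a → EX (¬c → ¬d): {q0, q1, q2, q3, q4, q5, q6, q7}.
States satisfying AG (¬a → EX (¬c → ¬d)): {q0, q1, q2, q3, q4, q5, q6, q7}.
Every state reachable from q0 satisfies ¬a → EX (¬c → ¬d).
q0 ∈ Sat(AG (¬a → EX (¬c → ¬d))).

Satisfied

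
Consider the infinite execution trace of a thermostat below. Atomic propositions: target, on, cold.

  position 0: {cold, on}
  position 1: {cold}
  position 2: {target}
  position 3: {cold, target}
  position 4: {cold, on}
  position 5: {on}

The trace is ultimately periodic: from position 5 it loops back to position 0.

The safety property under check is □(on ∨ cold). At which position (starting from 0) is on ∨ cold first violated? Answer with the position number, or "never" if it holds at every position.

2

Check on ∨ cold at each position in order: 0 ✓, 1 ✓.
At position 2 the labels are {target}, so on ∨ cold is false there. This is the first violation.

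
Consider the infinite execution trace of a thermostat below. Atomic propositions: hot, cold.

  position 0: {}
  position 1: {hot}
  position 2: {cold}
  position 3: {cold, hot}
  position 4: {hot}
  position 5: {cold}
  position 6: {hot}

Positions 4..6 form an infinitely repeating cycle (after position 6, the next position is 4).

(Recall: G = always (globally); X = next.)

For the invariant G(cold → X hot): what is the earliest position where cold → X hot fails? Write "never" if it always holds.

never

cold → X hot holds at every position 0..6, and those are all the positions the trace ever visits, so the invariant G(cold → X hot) is never violated.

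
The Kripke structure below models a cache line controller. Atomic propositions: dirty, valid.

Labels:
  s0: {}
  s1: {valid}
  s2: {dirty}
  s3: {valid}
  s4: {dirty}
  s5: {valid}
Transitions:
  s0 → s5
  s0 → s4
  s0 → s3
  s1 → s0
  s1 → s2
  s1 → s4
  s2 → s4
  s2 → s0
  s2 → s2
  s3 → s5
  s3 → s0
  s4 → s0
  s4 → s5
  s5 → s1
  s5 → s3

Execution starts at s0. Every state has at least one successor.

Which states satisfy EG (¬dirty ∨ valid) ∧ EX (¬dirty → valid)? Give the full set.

States satisfying ¬dirty ∨ valid: {s0, s1, s3, s5}.
States satisfying EG (¬dirty ∨ valid): {s0, s1, s3, s5}.
States satisfying ¬dirty → valid: {s1, s2, s3, s4, s5}.
States satisfying EX (¬dirty → valid): {s0, s1, s2, s3, s4, s5}.
States satisfying EG (¬dirty ∨ valid) ∧ EX (¬dirty → valid): {s0, s1, s3, s5}.

{s0, s1, s3, s5}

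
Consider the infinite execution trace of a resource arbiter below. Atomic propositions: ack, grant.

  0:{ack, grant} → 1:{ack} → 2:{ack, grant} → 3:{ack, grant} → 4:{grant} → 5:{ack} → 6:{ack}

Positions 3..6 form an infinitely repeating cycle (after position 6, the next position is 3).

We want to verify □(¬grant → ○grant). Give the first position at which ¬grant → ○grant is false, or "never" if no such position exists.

5

Check ¬grant → ○grant at each position in order: 0 ✓, 1 ✓, 2 ✓, 3 ✓, 4 ✓.
At position 5 the labels are {ack} and the next position 6 has {ack}, so ¬grant → ○grant is false there. This is the first violation.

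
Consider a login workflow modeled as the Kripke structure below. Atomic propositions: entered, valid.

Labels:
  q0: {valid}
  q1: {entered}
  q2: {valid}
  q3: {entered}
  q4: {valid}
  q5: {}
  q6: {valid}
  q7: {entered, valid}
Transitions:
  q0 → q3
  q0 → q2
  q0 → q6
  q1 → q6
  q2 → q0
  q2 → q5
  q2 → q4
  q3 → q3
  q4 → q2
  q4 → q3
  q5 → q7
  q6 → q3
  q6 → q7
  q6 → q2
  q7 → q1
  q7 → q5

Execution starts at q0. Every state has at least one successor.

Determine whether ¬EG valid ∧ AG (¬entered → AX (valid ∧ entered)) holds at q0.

States satisfying valid: {q0, q2, q4, q6, q7}.
States satisfying EG valid: {q0, q2, q4, q6}.
States satisfying ¬EG valid: {q1, q3, q5, q7}.
States satisfying ¬entered → AX (valid ∧ entered): {q1, q3, q5, q7}.
States satisfying AG (¬entered → AX (valid ∧ entered)): {q3}.
States satisfying ¬EG valid ∧ AG (¬entered → AX (valid ∧ entered)): {q3}.
q0 ∉ Sat(¬EG valid ∧ AG (¬entered → AX (valid ∧ entered))).

No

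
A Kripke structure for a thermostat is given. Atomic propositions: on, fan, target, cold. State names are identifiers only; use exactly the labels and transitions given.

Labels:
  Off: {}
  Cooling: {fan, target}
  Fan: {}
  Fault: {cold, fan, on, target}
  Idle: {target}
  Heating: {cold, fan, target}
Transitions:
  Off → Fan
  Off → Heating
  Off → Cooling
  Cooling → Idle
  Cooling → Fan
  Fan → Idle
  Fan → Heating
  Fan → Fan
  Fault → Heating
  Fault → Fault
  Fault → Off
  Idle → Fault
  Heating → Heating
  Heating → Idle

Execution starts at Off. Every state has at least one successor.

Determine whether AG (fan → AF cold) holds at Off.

No

States satisfying fan → AF cold: {Off, Fan, Fault, Idle, Heating}.
States satisfying AG (fan → AF cold): ∅.
Cooling is reachable from Off and violates fan → AF cold, so AG fails at Off.
Off ∉ Sat(AG (fan → AF cold)).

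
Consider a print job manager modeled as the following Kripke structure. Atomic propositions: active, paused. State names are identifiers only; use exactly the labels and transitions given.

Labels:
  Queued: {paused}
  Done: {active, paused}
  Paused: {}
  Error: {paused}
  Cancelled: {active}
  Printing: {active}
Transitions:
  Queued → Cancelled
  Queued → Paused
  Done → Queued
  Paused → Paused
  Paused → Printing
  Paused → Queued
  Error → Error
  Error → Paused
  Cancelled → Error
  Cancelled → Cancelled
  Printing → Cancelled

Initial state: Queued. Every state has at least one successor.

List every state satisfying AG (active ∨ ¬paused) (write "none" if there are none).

States satisfying active ∨ ¬paused: {Done, Paused, Cancelled, Printing}.
States satisfying AG (active ∨ ¬paused): ∅.

none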